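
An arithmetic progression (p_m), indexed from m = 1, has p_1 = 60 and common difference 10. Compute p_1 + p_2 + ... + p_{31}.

p_m = 60 + (m - 1)·10.
p_{31} = 360; S = 31·(60 + 360)/2 = 6510.

6510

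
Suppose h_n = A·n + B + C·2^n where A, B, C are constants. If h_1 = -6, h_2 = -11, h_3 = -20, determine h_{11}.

Write the equations: A + B + 2C = -6; 2A + B + 4C = -11; 3A + B + 8C = -20.
Subtracting the first from the second: A + 2C = -5.
Subtracting the second from the third: A + 4C = -9.
Solving: C = -2, A = -1, then B = -1.
So h_n = -1·n + (-1) + (-2)·2^n; at n=11 this is -4108.

-4108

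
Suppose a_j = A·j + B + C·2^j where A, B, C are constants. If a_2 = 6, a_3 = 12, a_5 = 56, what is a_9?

The three given values yield: 2A + B + 4C = 6; 3A + B + 8C = 12; 5A + B + 32C = 56.
Subtracting the first from the second: A + 4C = 6.
Subtracting the second from the third: 2A + 24C = 44.
Solving: C = 2, A = -2, then B = 2.
So a_j = -2·j + 2 + 2·2^j; at j=9 this is 1008.

1008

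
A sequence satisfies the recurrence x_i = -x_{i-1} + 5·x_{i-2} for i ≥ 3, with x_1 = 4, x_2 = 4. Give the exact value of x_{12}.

-53336

Applying the relation repeatedly:
x_3 = 16, x_4 = 4, x_5 = 76, x_6 = -56, x_7 = 436, x_8 = -716, x_9 = 2896, x_{10} = -6476, x_{11} = 20956, x_{12} = -53336.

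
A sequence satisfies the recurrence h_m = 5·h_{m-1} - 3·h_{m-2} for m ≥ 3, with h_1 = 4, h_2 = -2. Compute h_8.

Compute successive terms:
h_3 = -22;  h_4 = -104;  h_5 = -454;  h_6 = -1958;  h_7 = -8428;  h_8 = -36266.

-36266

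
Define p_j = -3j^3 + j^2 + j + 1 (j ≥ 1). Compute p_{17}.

p_{17} = -3·17^3 + 1·17^2 + 1·17 + 1 = -14432.

-14432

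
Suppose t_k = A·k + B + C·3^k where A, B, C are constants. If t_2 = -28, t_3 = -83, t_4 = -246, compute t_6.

Plug in k = 2, 3, 4: 2A + B + 9C = -28; 3A + B + 27C = -83; 4A + B + 81C = -246.
Subtracting the first from the second: A + 18C = -55.
Subtracting the second from the third: A + 54C = -163.
Solving: C = -3, A = -1, then B = 1.
So t_k = -1·k + 1 + (-3)·3^k; at k=6 this is -2192.

-2192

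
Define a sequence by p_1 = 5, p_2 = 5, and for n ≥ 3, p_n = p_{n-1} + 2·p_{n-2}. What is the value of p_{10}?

p_3 = 15  p_4 = 25  p_5 = 55  p_6 = 105  p_7 = 215  p_8 = 425  p_9 = 855  p_{10} = 1705.
(Characteristic roots are 2 and -1.)

1705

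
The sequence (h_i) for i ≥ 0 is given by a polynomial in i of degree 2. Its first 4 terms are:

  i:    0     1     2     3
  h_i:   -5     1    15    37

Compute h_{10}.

1st diffs: 6, 14, 22.
2nd diffs: 8, 8 (constant).
Newton forward-difference form: h_i = -5 + 6·C(i,1) + 8·C(i,2).
At i = 10: i = 10, so h_{10} = -5 + 60 + 360 = 415.

415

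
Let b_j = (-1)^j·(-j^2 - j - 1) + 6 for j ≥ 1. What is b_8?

-67

(-1)^8 = 1; -j^2 - j - 1 at j=8 is -73; so b_8 = -67.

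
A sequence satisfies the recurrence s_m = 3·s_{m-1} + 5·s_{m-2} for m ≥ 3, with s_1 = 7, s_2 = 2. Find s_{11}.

3224636

Compute successive terms:
s_3 = 41  s_4 = 133  s_5 = 604  s_6 = 2477  s_7 = 10451  s_8 = 43738  s_9 = 183469  s_{10} = 769097  s_{11} = 3224636.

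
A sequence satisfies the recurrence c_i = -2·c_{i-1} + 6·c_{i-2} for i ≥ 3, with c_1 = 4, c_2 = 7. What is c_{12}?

120160

Step forward from the initial values:
c_3 = 10, c_4 = 22, c_5 = 16, c_6 = 100, c_7 = -104, c_8 = 808, c_9 = -2240, c_{10} = 9328, c_{11} = -32096, c_{12} = 120160.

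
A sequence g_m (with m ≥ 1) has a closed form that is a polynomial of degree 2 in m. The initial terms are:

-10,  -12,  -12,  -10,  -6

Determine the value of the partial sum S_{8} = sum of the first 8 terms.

-24

1st diffs: -2, 0, 2, 4.
2nd diffs: 2, 2, 2 (constant).
Newton forward-difference form: g_m = -10 + (-2)·C(m-1,1) + 2·C(m-1,2).
Continuing: 0, 8, 18.
Summing m = 1..8 (8 terms) gives -24.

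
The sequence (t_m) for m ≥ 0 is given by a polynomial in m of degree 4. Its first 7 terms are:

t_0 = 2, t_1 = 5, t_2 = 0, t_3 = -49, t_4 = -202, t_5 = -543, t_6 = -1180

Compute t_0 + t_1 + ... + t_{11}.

-38366

1st diffs: 3, -5, -49, -153, -341, -637.
2nd diffs: -8, -44, -104, -188, -296.
3rd diffs: -36, -60, -84, -108.
4th diffs: -24, -24, -24 (constant).
So t_m = -m^4 + 3m^2 + m + 2.
Continuing: …, -2245, -3894, -6307, -9688, …, t_{11} = -14265.
Summing m = 0..11 (12 terms) gives -38366.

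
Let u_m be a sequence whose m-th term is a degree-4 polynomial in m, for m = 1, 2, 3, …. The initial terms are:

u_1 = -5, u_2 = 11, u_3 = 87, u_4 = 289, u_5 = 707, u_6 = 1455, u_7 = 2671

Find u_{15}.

1st diffs: 16, 76, 202, 418, 748, 1216.
2nd diffs: 60, 126, 216, 330, 468.
3rd diffs: 66, 90, 114, 138.
4th diffs: 24, 24, 24 (constant).
Newton forward-difference form: u_m = -5 + 16·C(m-1,1) + 60·C(m-1,2) + 66·C(m-1,3) + 24·C(m-1,4).
At m = 15: m-1 = 14, so u_{15} = -5 + 224 + 5460 + 24024 + 24024 = 53727.

53727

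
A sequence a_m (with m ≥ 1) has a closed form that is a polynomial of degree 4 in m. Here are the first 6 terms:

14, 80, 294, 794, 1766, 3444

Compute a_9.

1st diffs: 66, 214, 500, 972, 1678.
2nd diffs: 148, 286, 472, 706.
3rd diffs: 138, 186, 234.
4th diffs: 48, 48 (constant).
Newton forward-difference form: a_m = 14 + 66·C(m-1,1) + 148·C(m-1,2) + 138·C(m-1,3) + 48·C(m-1,4).
At m = 9: m-1 = 8, so a_9 = 14 + 528 + 4144 + 7728 + 3360 = 15774.

15774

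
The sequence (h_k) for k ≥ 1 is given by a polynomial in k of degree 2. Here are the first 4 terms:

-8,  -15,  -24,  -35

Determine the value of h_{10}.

-143

1st diffs: -7, -9, -11.
2nd diffs: -2, -2 (constant).
Newton forward-difference form: h_k = -8 + (-7)·C(k-1,1) + (-2)·C(k-1,2).
At k = 10: k-1 = 9, so h_{10} = -8 - 63 - 72 = -143.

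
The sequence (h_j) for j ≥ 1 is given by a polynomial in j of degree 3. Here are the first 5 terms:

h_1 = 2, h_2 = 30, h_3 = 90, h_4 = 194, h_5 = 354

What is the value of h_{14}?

6294

1st diffs: 28, 60, 104, 160.
2nd diffs: 32, 44, 56.
3rd diffs: 12, 12 (constant).
Newton forward-difference form: h_j = 2 + 28·C(j-1,1) + 32·C(j-1,2) + 12·C(j-1,3).
At j = 14: j-1 = 13, so h_{14} = 2 + 364 + 2496 + 3432 = 6294.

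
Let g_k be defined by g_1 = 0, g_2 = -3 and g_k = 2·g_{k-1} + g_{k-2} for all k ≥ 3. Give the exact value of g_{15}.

-242346

g_3 = -6;  g_4 = -15;  g_5 = -36;  …;  g_{12} = -17223;  g_{13} = -41580;  g_{14} = -100383;  g_{15} = -242346.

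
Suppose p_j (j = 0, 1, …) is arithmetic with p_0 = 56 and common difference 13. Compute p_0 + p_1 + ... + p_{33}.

p_j = 56 + (j - 0)·13.
p_{33} = 485; S = 34·(56 + 485)/2 = 9197.

9197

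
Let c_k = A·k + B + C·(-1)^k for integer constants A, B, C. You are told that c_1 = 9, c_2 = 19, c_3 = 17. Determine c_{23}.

The three given values yield: A + B - C = 9; 2A + B + C = 19; 3A + B - C = 17.
Subtracting the first from the second: A + 2C = 10.
Subtracting the second from the third: A - 2C = -2.
Solving: C = 3, A = 4, then B = 8.
Hence c_{23} = 4·23 + 8 + 3·(-1) = 97.

97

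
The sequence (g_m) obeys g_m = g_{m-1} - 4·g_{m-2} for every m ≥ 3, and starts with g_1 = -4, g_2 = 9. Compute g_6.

-67

Applying the relation repeatedly:
g_3 = 25  g_4 = -11  g_5 = -111  g_6 = -67.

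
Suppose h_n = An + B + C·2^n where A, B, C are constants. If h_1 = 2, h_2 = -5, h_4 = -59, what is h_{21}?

Write the equations: A + B + 2C = 2; 2A + B + 4C = -5; 4A + B + 16C = -59.
Subtracting the first from the second: A + 2C = -7.
Subtracting the second from the third: 2A + 12C = -54.
Solving: C = -5, A = 3, then B = 9.
Hence h_{21} = 3·21 + 9 + (-5)·2097152 = -10485688.

-10485688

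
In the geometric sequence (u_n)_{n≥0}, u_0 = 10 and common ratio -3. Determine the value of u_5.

-2430

u_n = 10·(-3)^(n-0).
u_5 = 10·(-3)^5 = -2430.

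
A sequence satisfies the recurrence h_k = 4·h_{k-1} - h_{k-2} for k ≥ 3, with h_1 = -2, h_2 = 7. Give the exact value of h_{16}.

Compute successive terms:
h_3 = 30; h_4 = 113; h_5 = 422; …; h_{13} = 15882358; h_{14} = 59273767; h_{15} = 221212710; h_{16} = 825577073.

825577073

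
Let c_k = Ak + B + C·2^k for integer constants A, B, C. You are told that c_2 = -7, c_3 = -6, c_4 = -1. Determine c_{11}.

Write the equations: 2A + B + 4C = -7; 3A + B + 8C = -6; 4A + B + 16C = -1.
Subtracting the first from the second: A + 4C = 1.
Subtracting the second from the third: A + 8C = 5.
Solving: C = 1, A = -3, then B = -5.
So c_k = -3·k + (-5) + 1·2^k; at k=11 this is 2010.

2010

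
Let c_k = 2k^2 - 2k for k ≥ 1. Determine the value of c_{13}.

c_{13} = 2·13^2 - 2·13 = 312.

312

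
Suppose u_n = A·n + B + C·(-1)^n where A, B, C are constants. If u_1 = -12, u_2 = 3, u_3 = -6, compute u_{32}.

93

Plug in n = 1, 2, 3: A + B - C = -12; 2A + B + C = 3; 3A + B - C = -6.
Subtracting the first from the second: A + 2C = 15.
Subtracting the second from the third: A - 2C = -9.
Solving: C = 6, A = 3, then B = -9.
Therefore u_{32} = 96 + (-9) + 6·1 = 93.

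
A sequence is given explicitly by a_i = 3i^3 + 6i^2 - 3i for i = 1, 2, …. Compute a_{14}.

a_{14} = 3·14^3 + 6·14^2 - 3·14 = 9366.

9366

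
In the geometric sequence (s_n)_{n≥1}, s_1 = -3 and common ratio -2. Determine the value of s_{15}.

-49152

s_n = (-3)·(-2)^(n-1).
s_{15} = (-3)·(-2)^14 = -49152.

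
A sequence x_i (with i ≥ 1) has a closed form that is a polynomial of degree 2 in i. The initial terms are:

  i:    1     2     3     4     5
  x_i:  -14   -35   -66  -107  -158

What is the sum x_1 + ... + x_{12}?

1st diffs: -21, -31, -41, -51.
2nd diffs: -10, -10, -10 (constant).
So x_i = -5i^2 - 6i - 3.
Continuing: …, -219, -290, -371, -462, …, x_{12} = -795.
Summing i = 1..12 (12 terms) gives -3754.

-3754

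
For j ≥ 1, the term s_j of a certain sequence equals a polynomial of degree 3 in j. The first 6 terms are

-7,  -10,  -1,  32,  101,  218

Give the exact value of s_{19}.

11567

1st diffs: -3, 9, 33, 69, 117.
2nd diffs: 12, 24, 36, 48.
3rd diffs: 12, 12, 12 (constant).
Newton forward-difference form: s_j = -7 + (-3)·C(j-1,1) + 12·C(j-1,2) + 12·C(j-1,3).
At j = 19: j-1 = 18, so s_{19} = -7 - 54 + 1836 + 9792 = 11567.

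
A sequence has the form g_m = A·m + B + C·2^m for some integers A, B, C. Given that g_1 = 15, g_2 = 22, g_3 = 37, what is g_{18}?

1048566

Plug in m = 1, 2, 3: A + B + 2C = 15; 2A + B + 4C = 22; 3A + B + 8C = 37.
Subtracting the first from the second: A + 2C = 7.
Subtracting the second from the third: A + 4C = 15.
Solving: C = 4, A = -1, then B = 8.
Therefore g_{18} = -18 + 8 + 4·262144 = 1048566.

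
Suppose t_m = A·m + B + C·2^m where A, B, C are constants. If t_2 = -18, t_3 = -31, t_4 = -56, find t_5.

-105

Plug in m = 2, 3, 4: 2A + B + 4C = -18; 3A + B + 8C = -31; 4A + B + 16C = -56.
Subtracting the first from the second: A + 4C = -13.
Subtracting the second from the third: A + 8C = -25.
Solving: C = -3, A = -1, then B = -4.
So t_m = -1·m + (-4) + (-3)·2^m; at m=5 this is -105.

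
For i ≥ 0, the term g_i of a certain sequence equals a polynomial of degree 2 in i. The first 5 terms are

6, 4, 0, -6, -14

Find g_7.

-50

1st diffs: -2, -4, -6, -8.
2nd diffs: -2, -2, -2 (constant).
Newton forward-difference form: g_i = 6 + (-2)·C(i,1) + (-2)·C(i,2).
At i = 7: i = 7, so g_7 = 6 - 14 - 42 = -50.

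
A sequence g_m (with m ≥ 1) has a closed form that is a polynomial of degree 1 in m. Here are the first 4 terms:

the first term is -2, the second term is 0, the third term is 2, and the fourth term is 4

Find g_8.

1st diffs: 2, 2, 2 (constant).
So g_m = 2m - 4.
Evaluating at m = 8 gives g_8 = 12.

12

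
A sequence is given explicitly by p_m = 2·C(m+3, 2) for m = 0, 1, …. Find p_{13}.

C(16, 2) = 120, so p_{13} = 240.

240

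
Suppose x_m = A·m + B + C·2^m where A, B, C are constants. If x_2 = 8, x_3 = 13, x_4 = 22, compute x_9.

523

Write the equations: 2A + B + 4C = 8; 3A + B + 8C = 13; 4A + B + 16C = 22.
Subtracting the first from the second: A + 4C = 5.
Subtracting the second from the third: A + 8C = 9.
Solving: C = 1, A = 1, then B = 2.
Therefore x_9 = 9 + 2 + 1·512 = 523.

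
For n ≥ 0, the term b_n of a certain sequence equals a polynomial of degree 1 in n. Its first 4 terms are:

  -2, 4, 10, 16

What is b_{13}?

1st diffs: 6, 6, 6 (constant).
So b_n = 6n - 2.
Evaluating at n = 13 gives b_{13} = 76.

76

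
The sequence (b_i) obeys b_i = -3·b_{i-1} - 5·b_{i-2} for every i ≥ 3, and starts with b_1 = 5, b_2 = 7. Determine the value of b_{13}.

12821

Iterate the recurrence:
b_3 = -46, b_4 = 103, b_5 = -79, …, b_{10} = 9247, b_{11} = -31471, b_{12} = 48178, b_{13} = 12821.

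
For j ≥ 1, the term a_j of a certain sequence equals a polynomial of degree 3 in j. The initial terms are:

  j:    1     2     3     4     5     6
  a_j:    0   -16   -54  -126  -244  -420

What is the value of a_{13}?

-4284

1st diffs: -16, -38, -72, -118, -176.
2nd diffs: -22, -34, -46, -58.
3rd diffs: -12, -12, -12 (constant).
Newton forward-difference form: a_j = (-16)·C(j-1,1) + (-22)·C(j-1,2) + (-12)·C(j-1,3).
At j = 13: j-1 = 12, so a_{13} = -192 - 1452 - 2640 = -4284.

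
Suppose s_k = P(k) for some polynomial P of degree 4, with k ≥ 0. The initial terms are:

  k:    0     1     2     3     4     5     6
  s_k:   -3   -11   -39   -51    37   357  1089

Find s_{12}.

30261

1st diffs: -8, -28, -12, 88, 320, 732.
2nd diffs: -20, 16, 100, 232, 412.
3rd diffs: 36, 84, 132, 180.
4th diffs: 48, 48, 48 (constant).
Newton forward-difference form: s_k = -3 + (-8)·C(k,1) + (-20)·C(k,2) + 36·C(k,3) + 48·C(k,4).
At k = 12: k = 12, so s_{12} = -3 - 96 - 1320 + 7920 + 23760 = 30261.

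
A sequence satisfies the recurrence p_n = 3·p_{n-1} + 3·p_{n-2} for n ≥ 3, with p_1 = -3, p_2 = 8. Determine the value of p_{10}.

Applying the relation repeatedly:
p_3 = 15  p_4 = 69  p_5 = 252  p_6 = 963  p_7 = 3645  p_8 = 13824  p_9 = 52407  p_{10} = 198693.

198693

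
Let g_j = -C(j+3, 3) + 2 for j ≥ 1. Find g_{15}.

C(18, 3) = 816, so g_{15} = -814.

-814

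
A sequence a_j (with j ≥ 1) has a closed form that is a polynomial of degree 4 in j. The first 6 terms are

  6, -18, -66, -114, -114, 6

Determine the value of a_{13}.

15294

1st diffs: -24, -48, -48, 0, 120.
2nd diffs: -24, 0, 48, 120.
3rd diffs: 24, 48, 72.
4th diffs: 24, 24 (constant).
Newton forward-difference form: a_j = 6 + (-24)·C(j-1,1) + (-24)·C(j-1,2) + 24·C(j-1,3) + 24·C(j-1,4).
At j = 13: j-1 = 12, so a_{13} = 6 - 288 - 1584 + 5280 + 11880 = 15294.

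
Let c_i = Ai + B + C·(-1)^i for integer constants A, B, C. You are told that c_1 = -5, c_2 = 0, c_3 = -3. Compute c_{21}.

The three given values yield: A + B - C = -5; 2A + B + C = 0; 3A + B - C = -3.
Subtracting the first from the second: A + 2C = 5.
Subtracting the second from the third: A - 2C = -3.
Solving: C = 2, A = 1, then B = -4.
So c_i = 1·i + (-4) + 2·(-1)^i; at i=21 this is 15.

15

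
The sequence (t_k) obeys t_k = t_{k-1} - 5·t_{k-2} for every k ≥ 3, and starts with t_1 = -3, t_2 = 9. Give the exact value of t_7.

Step forward from the initial values:
t_3 = 24;  t_4 = -21;  t_5 = -141;  t_6 = -36;  t_7 = 669.

669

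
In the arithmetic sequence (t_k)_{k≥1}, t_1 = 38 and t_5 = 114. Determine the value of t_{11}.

Common difference d = (114 - 38) / (5 - 1) = 19.
t_k = 38 + (k - 1)·19.
t_{11} = 38 + 10·19 = 228.

228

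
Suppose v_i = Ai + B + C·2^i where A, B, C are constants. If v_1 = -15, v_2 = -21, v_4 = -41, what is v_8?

-297

At i = 1, 2, 4: A + B + 2C = -15; 2A + B + 4C = -21; 4A + B + 16C = -41.
Subtracting the first from the second: A + 2C = -6.
Subtracting the second from the third: 2A + 12C = -20.
Solving: C = -1, A = -4, then B = -9.
Therefore v_8 = -32 + (-9) + (-1)·256 = -297.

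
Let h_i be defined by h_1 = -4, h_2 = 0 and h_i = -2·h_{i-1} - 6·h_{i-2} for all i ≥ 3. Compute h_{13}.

17664

Compute successive terms:
h_3 = 24  h_4 = -48  h_5 = -48  …  h_{10} = -3072  h_{11} = -27264  h_{12} = 72960  h_{13} = 17664.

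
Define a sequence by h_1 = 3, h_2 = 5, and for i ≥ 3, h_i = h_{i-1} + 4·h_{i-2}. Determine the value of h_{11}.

h_3 = 17;  h_4 = 37;  h_5 = 105;  h_6 = 253;  h_7 = 673;  h_8 = 1685;  h_9 = 4377;  h_{10} = 11117;  h_{11} = 28625.

28625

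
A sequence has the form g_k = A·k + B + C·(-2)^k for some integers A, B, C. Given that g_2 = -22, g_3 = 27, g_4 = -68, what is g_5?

At k = 2, 3, 4: 2A + B + 4C = -22; 3A + B - 8C = 27; 4A + B + 16C = -68.
Subtracting the first from the second: A - 12C = 49.
Subtracting the second from the third: A + 24C = -95.
Solving: C = -4, A = 1, then B = -8.
Hence g_5 = 1·5 + (-8) + (-4)·(-32) = 125.

125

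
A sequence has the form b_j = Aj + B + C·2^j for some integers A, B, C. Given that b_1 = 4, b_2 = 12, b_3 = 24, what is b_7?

280

At j = 1, 2, 3: A + B + 2C = 4; 2A + B + 4C = 12; 3A + B + 8C = 24.
Subtracting the first from the second: A + 2C = 8.
Subtracting the second from the third: A + 4C = 12.
Solving: C = 2, A = 4, then B = -4.
So b_j = 4·j + (-4) + 2·2^j; at j=7 this is 280.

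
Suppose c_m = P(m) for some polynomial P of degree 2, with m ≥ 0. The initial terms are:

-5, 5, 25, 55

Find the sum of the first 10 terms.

1st diffs: 10, 20, 30.
2nd diffs: 10, 10 (constant).
So c_m = 5m^2 + 5m - 5.
Continuing: …, 95, 145, 205, 275, …, c_9 = 445.
Summing m = 0..9 (10 terms) gives 1600.

1600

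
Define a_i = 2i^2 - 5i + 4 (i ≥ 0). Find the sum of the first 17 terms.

Over i = 0..16: Σi = 136, Σi² = 1496.
Total = (2)·1496 + (-5)·136 + (4)·17 = 2380.

2380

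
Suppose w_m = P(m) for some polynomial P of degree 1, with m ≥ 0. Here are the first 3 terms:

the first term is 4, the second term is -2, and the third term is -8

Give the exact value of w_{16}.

1st diffs: -6, -6 (constant).
So w_m = -6m + 4.
Evaluating at m = 16 gives w_{16} = -92.

-92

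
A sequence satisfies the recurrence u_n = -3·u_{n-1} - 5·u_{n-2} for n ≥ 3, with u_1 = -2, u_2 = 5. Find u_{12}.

-11635

Step forward from the initial values:
u_3 = -5  u_4 = -10  u_5 = 55  u_6 = -115  u_7 = 70  u_8 = 365  u_9 = -1445  u_{10} = 2510  u_{11} = -305  u_{12} = -11635.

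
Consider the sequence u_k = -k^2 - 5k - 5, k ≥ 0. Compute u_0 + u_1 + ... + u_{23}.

Over k = 0..23: Σk = 276, Σk² = 4324.
Total = (-1)·4324 + (-5)·276 + (-5)·24 = -5824.

-5824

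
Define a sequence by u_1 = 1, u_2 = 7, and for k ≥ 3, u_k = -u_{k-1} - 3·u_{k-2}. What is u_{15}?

9350

u_3 = -10, u_4 = -11, u_5 = 41, …, u_{12} = 1864, u_{13} = -1879, u_{14} = -3713, u_{15} = 9350.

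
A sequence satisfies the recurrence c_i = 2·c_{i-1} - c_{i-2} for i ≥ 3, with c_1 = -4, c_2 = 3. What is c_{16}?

Iterate the recurrence:
c_3 = 10; c_4 = 17; c_5 = 24; …; c_{13} = 80; c_{14} = 87; c_{15} = 94; c_{16} = 101.
(Characteristic roots are 1 and 1.)

101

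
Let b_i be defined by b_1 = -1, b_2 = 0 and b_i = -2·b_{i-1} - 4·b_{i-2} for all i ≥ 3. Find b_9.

256

Iterate the recurrence:
b_3 = 4, b_4 = -8, b_5 = 0, b_6 = 32, b_7 = -64, b_8 = 0, b_9 = 256.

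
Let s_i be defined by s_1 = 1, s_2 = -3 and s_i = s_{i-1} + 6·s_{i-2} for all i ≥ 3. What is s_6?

Step forward from the initial values:
s_3 = 3;  s_4 = -15;  s_5 = 3;  s_6 = -87.
(Characteristic roots are 3 and -2.)

-87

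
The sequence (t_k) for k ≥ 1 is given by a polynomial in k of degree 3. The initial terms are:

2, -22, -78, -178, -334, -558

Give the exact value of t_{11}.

1st diffs: -24, -56, -100, -156, -224.
2nd diffs: -32, -44, -56, -68.
3rd diffs: -12, -12, -12 (constant).
Newton forward-difference form: t_k = 2 + (-24)·C(k-1,1) + (-32)·C(k-1,2) + (-12)·C(k-1,3).
At k = 11: k-1 = 10, so t_{11} = 2 - 240 - 1440 - 1440 = -3118.

-3118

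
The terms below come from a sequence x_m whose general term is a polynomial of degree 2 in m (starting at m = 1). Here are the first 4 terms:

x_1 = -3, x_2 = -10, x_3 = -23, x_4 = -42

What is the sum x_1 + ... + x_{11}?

1st diffs: -7, -13, -19.
2nd diffs: -6, -6 (constant).
Newton forward-difference form: x_m = -3 + (-7)·C(m-1,1) + (-6)·C(m-1,2).
Continuing: …, -67, -98, -135, -178, …, x_{11} = -343.
Summing m = 1..11 (11 terms) gives -1408.

-1408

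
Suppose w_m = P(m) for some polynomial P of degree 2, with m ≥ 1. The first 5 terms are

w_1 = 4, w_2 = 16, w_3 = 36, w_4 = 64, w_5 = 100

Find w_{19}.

1444

1st diffs: 12, 20, 28, 36.
2nd diffs: 8, 8, 8 (constant).
Newton forward-difference form: w_m = 4 + 12·C(m-1,1) + 8·C(m-1,2).
At m = 19: m-1 = 18, so w_{19} = 4 + 216 + 1224 = 1444.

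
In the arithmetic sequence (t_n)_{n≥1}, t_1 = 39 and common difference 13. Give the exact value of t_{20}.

t_n = 39 + (n - 1)·13.
t_{20} = 39 + 19·13 = 286.

286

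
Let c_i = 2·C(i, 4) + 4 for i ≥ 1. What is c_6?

C(6, 4) = 15, so c_6 = 34.

34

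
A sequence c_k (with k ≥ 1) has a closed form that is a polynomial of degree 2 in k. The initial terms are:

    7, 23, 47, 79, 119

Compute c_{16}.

1st diffs: 16, 24, 32, 40.
2nd diffs: 8, 8, 8 (constant).
Newton forward-difference form: c_k = 7 + 16·C(k-1,1) + 8·C(k-1,2).
At k = 16: k-1 = 15, so c_{16} = 7 + 240 + 840 = 1087.

1087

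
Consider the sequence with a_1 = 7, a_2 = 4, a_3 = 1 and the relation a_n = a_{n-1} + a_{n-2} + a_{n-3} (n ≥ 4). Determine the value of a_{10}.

Iterate the recurrence:
a_4 = 12; a_5 = 17; a_6 = 30; a_7 = 59; a_8 = 106; a_9 = 195; a_{10} = 360.

360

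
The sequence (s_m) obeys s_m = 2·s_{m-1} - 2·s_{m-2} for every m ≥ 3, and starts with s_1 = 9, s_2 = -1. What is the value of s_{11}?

-320

s_3 = -20; s_4 = -38; s_5 = -36; s_6 = 4; s_7 = 80; s_8 = 152; s_9 = 144; s_{10} = -16; s_{11} = -320.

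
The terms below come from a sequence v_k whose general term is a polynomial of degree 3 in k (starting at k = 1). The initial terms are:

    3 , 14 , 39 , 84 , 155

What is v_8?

584

1st diffs: 11, 25, 45, 71.
2nd diffs: 14, 20, 26.
3rd diffs: 6, 6 (constant).
Newton forward-difference form: v_k = 3 + 11·C(k-1,1) + 14·C(k-1,2) + 6·C(k-1,3).
At k = 8: k-1 = 7, so v_8 = 3 + 77 + 294 + 210 = 584.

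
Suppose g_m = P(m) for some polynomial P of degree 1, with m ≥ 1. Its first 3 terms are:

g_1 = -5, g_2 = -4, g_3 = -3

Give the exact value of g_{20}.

1st diffs: 1, 1 (constant).
So g_m = m - 6.
Evaluating at m = 20 gives g_{20} = 14.

14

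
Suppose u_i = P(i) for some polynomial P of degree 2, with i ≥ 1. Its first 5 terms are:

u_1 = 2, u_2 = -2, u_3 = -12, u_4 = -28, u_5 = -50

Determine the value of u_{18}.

1st diffs: -4, -10, -16, -22.
2nd diffs: -6, -6, -6 (constant).
So u_i = -3i^2 + 5i.
Evaluating at i = 18 gives u_{18} = -882.

-882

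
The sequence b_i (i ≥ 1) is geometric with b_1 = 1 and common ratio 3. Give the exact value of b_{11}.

b_i = 1·3^(i-1).
b_{11} = 1·3^10 = 59049.

59049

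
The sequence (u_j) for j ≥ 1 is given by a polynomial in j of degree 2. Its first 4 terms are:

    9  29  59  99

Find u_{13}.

1st diffs: 20, 30, 40.
2nd diffs: 10, 10 (constant).
Newton forward-difference form: u_j = 9 + 20·C(j-1,1) + 10·C(j-1,2).
At j = 13: j-1 = 12, so u_{13} = 9 + 240 + 660 = 909.

909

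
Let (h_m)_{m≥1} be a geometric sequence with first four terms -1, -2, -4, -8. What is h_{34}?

-8589934592

Common ratio r = 2.
h_m = (-1)·2^(m-1).
h_{34} = (-1)·2^33 = -8589934592.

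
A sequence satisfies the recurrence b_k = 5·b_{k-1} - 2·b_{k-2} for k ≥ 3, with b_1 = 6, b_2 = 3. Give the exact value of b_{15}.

Compute successive terms:
b_3 = 3;  b_4 = 9;  b_5 = 39;  …;  b_{12} = 1593729;  b_{13} = 7269879;  b_{14} = 33161937;  b_{15} = 151269927.

151269927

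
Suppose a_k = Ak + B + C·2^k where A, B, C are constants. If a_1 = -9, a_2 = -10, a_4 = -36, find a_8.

Write the equations: A + B + 2C = -9; 2A + B + 4C = -10; 4A + B + 16C = -36.
Subtracting the first from the second: A + 2C = -1.
Subtracting the second from the third: 2A + 12C = -26.
Solving: C = -3, A = 5, then B = -8.
So a_k = 5·k + (-8) + (-3)·2^k; at k=8 this is -736.

-736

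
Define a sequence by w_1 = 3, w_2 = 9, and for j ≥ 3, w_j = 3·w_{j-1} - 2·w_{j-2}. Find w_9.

1533

Applying the relation repeatedly:
w_3 = 21  w_4 = 45  w_5 = 93  w_6 = 189  w_7 = 381  w_8 = 765  w_9 = 1533.
(Characteristic roots are 2 and 1.)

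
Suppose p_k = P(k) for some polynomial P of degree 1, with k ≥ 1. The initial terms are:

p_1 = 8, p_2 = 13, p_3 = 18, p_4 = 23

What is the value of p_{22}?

1st diffs: 5, 5, 5 (constant).
So p_k = 5k + 3.
Evaluating at k = 22 gives p_{22} = 113.

113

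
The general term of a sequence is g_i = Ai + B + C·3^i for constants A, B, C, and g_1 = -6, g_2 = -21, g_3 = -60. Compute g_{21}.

Plug in i = 1, 2, 3: A + B + 3C = -6; 2A + B + 9C = -21; 3A + B + 27C = -60.
Subtracting the first from the second: A + 6C = -15.
Subtracting the second from the third: A + 18C = -39.
Solving: C = -2, A = -3, then B = 3.
Hence g_{21} = -3·21 + 3 + (-2)·10460353203 = -20920706466.

-20920706466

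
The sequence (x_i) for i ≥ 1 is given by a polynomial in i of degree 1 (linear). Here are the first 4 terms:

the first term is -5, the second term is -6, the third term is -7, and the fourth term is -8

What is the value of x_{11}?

-15

1st diffs: -1, -1, -1 (constant).
So x_i = -i - 4.
Evaluating at i = 11 gives x_{11} = -15.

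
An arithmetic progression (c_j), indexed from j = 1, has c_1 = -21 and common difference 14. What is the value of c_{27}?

343

c_j = -21 + (j - 1)·14.
c_{27} = -21 + 26·14 = 343.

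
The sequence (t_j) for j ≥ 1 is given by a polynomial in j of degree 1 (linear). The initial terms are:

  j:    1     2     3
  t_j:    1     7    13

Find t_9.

49

1st diffs: 6, 6 (constant).
So t_j = 6j - 5.
Evaluating at j = 9 gives t_9 = 49.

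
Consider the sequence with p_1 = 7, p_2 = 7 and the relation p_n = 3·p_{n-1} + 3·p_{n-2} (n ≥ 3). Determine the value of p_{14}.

p_3 = 42; p_4 = 147; p_5 = 567; …; p_{11} = 1678887; p_{12} = 6365142; p_{13} = 24132087; p_{14} = 91491687.

91491687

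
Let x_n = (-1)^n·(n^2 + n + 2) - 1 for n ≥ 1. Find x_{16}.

(-1)^16 = 1; n^2 + n + 2 at n=16 is 274; so x_{16} = 273.

273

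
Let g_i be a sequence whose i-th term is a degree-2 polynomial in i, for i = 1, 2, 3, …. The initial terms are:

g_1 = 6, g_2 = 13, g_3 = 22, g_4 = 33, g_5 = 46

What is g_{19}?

1st diffs: 7, 9, 11, 13.
2nd diffs: 2, 2, 2 (constant).
Newton forward-difference form: g_i = 6 + 7·C(i-1,1) + 2·C(i-1,2).
At i = 19: i-1 = 18, so g_{19} = 6 + 126 + 306 = 438.

438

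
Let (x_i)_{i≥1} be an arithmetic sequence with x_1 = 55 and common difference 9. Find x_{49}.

x_i = 55 + (i - 1)·9.
x_{49} = 55 + 48·9 = 487.

487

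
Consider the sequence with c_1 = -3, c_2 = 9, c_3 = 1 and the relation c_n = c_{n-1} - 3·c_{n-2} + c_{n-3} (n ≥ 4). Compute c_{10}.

81

Step forward from the initial values:
c_4 = -29  c_5 = -23  c_6 = 65  c_7 = 105  c_8 = -113  c_9 = -363  c_{10} = 81.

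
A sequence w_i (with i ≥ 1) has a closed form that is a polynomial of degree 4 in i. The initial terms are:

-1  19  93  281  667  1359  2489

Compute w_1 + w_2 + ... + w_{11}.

40887

1st diffs: 20, 74, 188, 386, 692, 1130.
2nd diffs: 54, 114, 198, 306, 438.
3rd diffs: 60, 84, 108, 132.
4th diffs: 24, 24, 24 (constant).
Newton forward-difference form: w_i = -1 + 20·C(i-1,1) + 54·C(i-1,2) + 60·C(i-1,3) + 24·C(i-1,4).
Continuing: 4213, 6711, 10187, 14869.
Summing i = 1..11 (11 terms) gives 40887.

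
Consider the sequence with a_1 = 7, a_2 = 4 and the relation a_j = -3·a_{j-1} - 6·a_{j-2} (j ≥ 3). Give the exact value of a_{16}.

Applying the relation repeatedly:
a_3 = -54  a_4 = 138  a_5 = -90  …  a_{13} = 330966  a_{14} = -1164942  a_{15} = 1509030  a_{16} = 2462562.

2462562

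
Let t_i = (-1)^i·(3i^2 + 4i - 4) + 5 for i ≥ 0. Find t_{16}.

833

(-1)^16 = 1; 3i^2 + 4i - 4 at i=16 is 828; so t_{16} = 833.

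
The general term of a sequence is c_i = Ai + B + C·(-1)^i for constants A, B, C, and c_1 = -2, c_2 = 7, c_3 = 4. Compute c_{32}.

97

At i = 1, 2, 3: A + B - C = -2; 2A + B + C = 7; 3A + B - C = 4.
Subtracting the first from the second: A + 2C = 9.
Subtracting the second from the third: A - 2C = -3.
Solving: C = 3, A = 3, then B = -2.
So c_i = 3·i + (-2) + 3·(-1)^i; at i=32 this is 97.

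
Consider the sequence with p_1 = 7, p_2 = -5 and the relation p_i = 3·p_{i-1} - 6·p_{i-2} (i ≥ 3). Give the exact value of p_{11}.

p_3 = -57, p_4 = -141, p_5 = -81, p_6 = 603, p_7 = 2295, p_8 = 3267, p_9 = -3969, p_{10} = -31509, p_{11} = -70713.

-70713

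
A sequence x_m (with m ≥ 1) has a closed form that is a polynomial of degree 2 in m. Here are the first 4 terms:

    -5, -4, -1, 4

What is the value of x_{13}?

1st diffs: 1, 3, 5.
2nd diffs: 2, 2 (constant).
Newton forward-difference form: x_m = -5 + 1·C(m-1,1) + 2·C(m-1,2).
At m = 13: m-1 = 12, so x_{13} = -5 + 12 + 132 = 139.

139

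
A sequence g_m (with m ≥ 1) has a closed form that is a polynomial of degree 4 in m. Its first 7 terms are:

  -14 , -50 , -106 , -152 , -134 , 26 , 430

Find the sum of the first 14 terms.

67326

1st diffs: -36, -56, -46, 18, 160, 404.
2nd diffs: -20, 10, 64, 142, 244.
3rd diffs: 30, 54, 78, 102.
4th diffs: 24, 24, 24 (constant).
So g_m = m^4 - 5m^3 - 5m^2 - m - 4.
Continuing: …, 1204, 2498, 4486, 7366, …, g_{14} = 23698.
Summing m = 1..14 (14 terms) gives 67326.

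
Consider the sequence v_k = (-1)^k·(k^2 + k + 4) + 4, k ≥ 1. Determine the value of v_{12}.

164

(-1)^12 = 1; k^2 + k + 4 at k=12 is 160; so v_{12} = 164.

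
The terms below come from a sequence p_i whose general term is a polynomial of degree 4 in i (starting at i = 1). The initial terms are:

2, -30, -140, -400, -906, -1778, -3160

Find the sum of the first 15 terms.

1st diffs: -32, -110, -260, -506, -872, -1382.
2nd diffs: -78, -150, -246, -366, -510.
3rd diffs: -72, -96, -120, -144.
4th diffs: -24, -24, -24 (constant).
Newton forward-difference form: p_i = 2 + (-32)·C(i-1,1) + (-78)·C(i-1,2) + (-72)·C(i-1,3) + (-24)·C(i-1,4).
Continuing: …, -5220, -8150, -12166, -17508, …, p_{15} = -57776.
Summing i = 1..15 (15 terms) gives -209172.

-209172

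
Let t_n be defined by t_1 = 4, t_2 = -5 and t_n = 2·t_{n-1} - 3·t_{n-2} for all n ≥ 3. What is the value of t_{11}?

Iterate the recurrence:
t_3 = -22, t_4 = -29, t_5 = 8, t_6 = 103, t_7 = 182, t_8 = 55, t_9 = -436, t_{10} = -1037, t_{11} = -766.

-766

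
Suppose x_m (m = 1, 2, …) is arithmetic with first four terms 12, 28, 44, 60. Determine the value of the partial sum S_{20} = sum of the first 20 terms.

3280

Common difference d = 16.
x_m = 12 + (m - 1)·16.
x_{20} = 316; S = 20·(12 + 316)/2 = 3280.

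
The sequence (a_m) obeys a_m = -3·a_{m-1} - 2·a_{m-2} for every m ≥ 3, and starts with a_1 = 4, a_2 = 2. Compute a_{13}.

-24566

Iterate the recurrence:
a_3 = -14  a_4 = 38  a_5 = -86  …  a_{10} = 3062  a_{11} = -6134  a_{12} = 12278  a_{13} = -24566.
(Characteristic roots are -1 and -2.)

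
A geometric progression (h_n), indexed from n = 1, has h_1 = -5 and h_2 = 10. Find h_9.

Common ratio r = -2.
h_n = (-5)·(-2)^(n-1).
h_9 = (-5)·(-2)^8 = -1280.

-1280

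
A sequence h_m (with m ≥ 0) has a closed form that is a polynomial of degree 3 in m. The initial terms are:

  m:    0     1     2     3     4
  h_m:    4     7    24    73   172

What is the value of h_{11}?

1st diffs: 3, 17, 49, 99.
2nd diffs: 14, 32, 50.
3rd diffs: 18, 18 (constant).
Newton forward-difference form: h_m = 4 + 3·C(m,1) + 14·C(m,2) + 18·C(m,3).
At m = 11: m = 11, so h_{11} = 4 + 33 + 770 + 2970 = 3777.

3777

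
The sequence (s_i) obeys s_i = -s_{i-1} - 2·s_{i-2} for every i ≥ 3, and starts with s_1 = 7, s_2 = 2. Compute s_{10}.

-76

Compute successive terms:
s_3 = -16, s_4 = 12, s_5 = 20, s_6 = -44, s_7 = 4, s_8 = 84, s_9 = -92, s_{10} = -76.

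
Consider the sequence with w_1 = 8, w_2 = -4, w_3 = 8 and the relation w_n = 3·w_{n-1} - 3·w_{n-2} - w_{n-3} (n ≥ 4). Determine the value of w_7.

80

Compute successive terms:
w_4 = 28, w_5 = 64, w_6 = 100, w_7 = 80.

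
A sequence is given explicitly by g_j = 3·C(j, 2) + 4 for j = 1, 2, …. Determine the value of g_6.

49

C(6, 2) = 15, so g_6 = 49.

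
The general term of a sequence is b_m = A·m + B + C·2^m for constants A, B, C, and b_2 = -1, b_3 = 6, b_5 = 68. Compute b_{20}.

The three given values yield: 2A + B + 4C = -1; 3A + B + 8C = 6; 5A + B + 32C = 68.
Subtracting the first from the second: A + 4C = 7.
Subtracting the second from the third: 2A + 24C = 62.
Solving: C = 3, A = -5, then B = -3.
Hence b_{20} = -5·20 + (-3) + 3·1048576 = 3145625.

3145625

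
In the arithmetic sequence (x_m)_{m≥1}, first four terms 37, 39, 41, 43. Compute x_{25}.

Common difference d = 2.
x_m = 37 + (m - 1)·2.
x_{25} = 37 + 24·2 = 85.

85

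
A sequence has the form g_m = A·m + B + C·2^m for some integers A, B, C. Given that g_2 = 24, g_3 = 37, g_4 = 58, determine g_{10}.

Write the equations: 2A + B + 4C = 24; 3A + B + 8C = 37; 4A + B + 16C = 58.
Subtracting the first from the second: A + 4C = 13.
Subtracting the second from the third: A + 8C = 21.
Solving: C = 2, A = 5, then B = 6.
Hence g_{10} = 5·10 + 6 + 2·1024 = 2104.

2104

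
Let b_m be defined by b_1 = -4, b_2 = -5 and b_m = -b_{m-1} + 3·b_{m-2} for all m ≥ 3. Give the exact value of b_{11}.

b_3 = -7; b_4 = -8; b_5 = -13; b_6 = -11; b_7 = -28; b_8 = -5; b_9 = -79; b_{10} = 64; b_{11} = -301.

-301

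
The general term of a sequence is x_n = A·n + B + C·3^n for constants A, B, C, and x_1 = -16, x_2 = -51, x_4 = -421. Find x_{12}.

-2657261

The three given values yield: A + B + 3C = -16; 2A + B + 9C = -51; 4A + B + 81C = -421.
Subtracting the first from the second: A + 6C = -35.
Subtracting the second from the third: 2A + 72C = -370.
Solving: C = -5, A = -5, then B = 4.
So x_n = -5·n + 4 + (-5)·3^n; at n=12 this is -2657261.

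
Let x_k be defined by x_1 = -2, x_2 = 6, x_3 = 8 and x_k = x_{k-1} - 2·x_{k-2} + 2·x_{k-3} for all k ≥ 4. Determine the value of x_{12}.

x_4 = -8, x_5 = -12, x_6 = 20, x_7 = 28, x_8 = -36, x_9 = -52, x_{10} = 76, x_{11} = 108, x_{12} = -148.

-148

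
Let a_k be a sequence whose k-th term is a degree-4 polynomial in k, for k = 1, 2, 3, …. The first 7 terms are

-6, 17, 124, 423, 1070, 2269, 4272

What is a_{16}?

1st diffs: 23, 107, 299, 647, 1199, 2003.
2nd diffs: 84, 192, 348, 552, 804.
3rd diffs: 108, 156, 204, 252.
4th diffs: 48, 48, 48 (constant).
Newton forward-difference form: a_k = -6 + 23·C(k-1,1) + 84·C(k-1,2) + 108·C(k-1,3) + 48·C(k-1,4).
At k = 16: k-1 = 15, so a_{16} = -6 + 345 + 8820 + 49140 + 65520 = 123819.

123819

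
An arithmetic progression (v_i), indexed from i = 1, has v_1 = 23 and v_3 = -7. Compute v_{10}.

-112

Common difference d = (-7 - 23) / (3 - 1) = -15.
v_i = 23 + (i - 1)·(-15).
v_{10} = 23 + 9·(-15) = -112.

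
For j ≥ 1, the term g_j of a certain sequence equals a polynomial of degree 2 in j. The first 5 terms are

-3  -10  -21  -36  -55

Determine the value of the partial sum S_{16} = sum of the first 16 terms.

-3128

1st diffs: -7, -11, -15, -19.
2nd diffs: -4, -4, -4 (constant).
Newton forward-difference form: g_j = -3 + (-7)·C(j-1,1) + (-4)·C(j-1,2).
Continuing: …, -78, -105, -136, -171, …, g_{16} = -528.
Summing j = 1..16 (16 terms) gives -3128.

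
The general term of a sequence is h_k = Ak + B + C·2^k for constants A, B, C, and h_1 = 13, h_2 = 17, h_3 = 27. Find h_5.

95

Write the equations: A + B + 2C = 13; 2A + B + 4C = 17; 3A + B + 8C = 27.
Subtracting the first from the second: A + 2C = 4.
Subtracting the second from the third: A + 4C = 10.
Solving: C = 3, A = -2, then B = 9.
Hence h_5 = -2·5 + 9 + 3·32 = 95.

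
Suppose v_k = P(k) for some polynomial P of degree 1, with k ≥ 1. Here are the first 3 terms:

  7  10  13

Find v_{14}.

1st diffs: 3, 3 (constant).
So v_k = 3k + 4.
Evaluating at k = 14 gives v_{14} = 46.

46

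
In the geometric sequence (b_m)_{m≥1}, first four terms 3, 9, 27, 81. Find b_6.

729

Common ratio r = 3.
b_m = 3·3^(m-1).
b_6 = 3·3^5 = 729.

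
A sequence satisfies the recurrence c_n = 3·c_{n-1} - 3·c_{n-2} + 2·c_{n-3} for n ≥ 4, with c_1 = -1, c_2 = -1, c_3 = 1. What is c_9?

85

Applying the relation repeatedly:
c_4 = 4, c_5 = 7, c_6 = 11, c_7 = 20, c_8 = 41, c_9 = 85.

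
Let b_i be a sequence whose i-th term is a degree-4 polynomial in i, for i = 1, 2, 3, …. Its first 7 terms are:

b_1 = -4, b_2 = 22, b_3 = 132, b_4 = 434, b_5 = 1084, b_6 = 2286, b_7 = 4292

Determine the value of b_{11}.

1st diffs: 26, 110, 302, 650, 1202, 2006.
2nd diffs: 84, 192, 348, 552, 804.
3rd diffs: 108, 156, 204, 252.
4th diffs: 48, 48, 48 (constant).
So b_i = 2i^4 - 2i^3 + 4i^2 - 2i - 6.
Evaluating at i = 11 gives b_{11} = 27076.

27076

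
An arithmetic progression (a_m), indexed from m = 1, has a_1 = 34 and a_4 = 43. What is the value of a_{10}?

Common difference d = (43 - 34) / (4 - 1) = 3.
a_m = 34 + (m - 1)·3.
a_{10} = 34 + 9·3 = 61.

61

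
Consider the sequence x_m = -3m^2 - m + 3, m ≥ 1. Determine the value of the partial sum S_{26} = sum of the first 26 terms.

Over m = 1..26: Σm = 351, Σm² = 6201.
Total = (-3)·6201 + (-1)·351 + (3)·26 = -18876.

-18876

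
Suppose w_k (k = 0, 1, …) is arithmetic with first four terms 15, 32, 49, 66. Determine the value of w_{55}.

Common difference d = 17.
w_k = 15 + (k - 0)·17.
w_{55} = 15 + 55·17 = 950.

950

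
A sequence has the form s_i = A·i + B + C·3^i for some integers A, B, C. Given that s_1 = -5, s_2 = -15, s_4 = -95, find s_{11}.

-177189

At i = 1, 2, 4: A + B + 3C = -5; 2A + B + 9C = -15; 4A + B + 81C = -95.
Subtracting the first from the second: A + 6C = -10.
Subtracting the second from the third: 2A + 72C = -80.
Solving: C = -1, A = -4, then B = 2.
Hence s_{11} = -4·11 + 2 + (-1)·177147 = -177189.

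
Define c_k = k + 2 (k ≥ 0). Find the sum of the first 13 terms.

Over k = 0..12: Σk = 78.
Total = (1)·78 + (2)·13 = 104.

104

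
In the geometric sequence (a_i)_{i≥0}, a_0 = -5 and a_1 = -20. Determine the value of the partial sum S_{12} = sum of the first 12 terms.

-27962025

Common ratio r = 4.
a_i = (-5)·4^(i-0).
S = (-5)·(4^12 - 1)/(4 - 1) = (-5)·(16777216 - 1)/(3) = -27962025.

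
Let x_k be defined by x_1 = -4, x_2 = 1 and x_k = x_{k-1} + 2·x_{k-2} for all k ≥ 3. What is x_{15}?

-16387

Iterate the recurrence:
x_3 = -7;  x_4 = -5;  x_5 = -19;  …;  x_{12} = -2045;  x_{13} = -4099;  x_{14} = -8189;  x_{15} = -16387.
(Characteristic roots are 2 and -1.)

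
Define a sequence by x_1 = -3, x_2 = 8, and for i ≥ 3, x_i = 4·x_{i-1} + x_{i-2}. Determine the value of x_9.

x_3 = 29;  x_4 = 124;  x_5 = 525;  x_6 = 2224;  x_7 = 9421;  x_8 = 39908;  x_9 = 169053.

169053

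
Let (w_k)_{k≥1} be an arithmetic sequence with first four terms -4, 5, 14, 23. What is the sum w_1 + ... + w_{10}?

365

Common difference d = 9.
w_k = -4 + (k - 1)·9.
w_{10} = 77; S = 10·(-4 + 77)/2 = 365.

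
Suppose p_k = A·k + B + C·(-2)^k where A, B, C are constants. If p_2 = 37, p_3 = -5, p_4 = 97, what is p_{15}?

-130973

Plug in k = 2, 3, 4: 2A + B + 4C = 37; 3A + B - 8C = -5; 4A + B + 16C = 97.
Subtracting the first from the second: A - 12C = -42.
Subtracting the second from the third: A + 24C = 102.
Solving: C = 4, A = 6, then B = 9.
So p_k = 6·k + 9 + 4·(-2)^k; at k=15 this is -130973.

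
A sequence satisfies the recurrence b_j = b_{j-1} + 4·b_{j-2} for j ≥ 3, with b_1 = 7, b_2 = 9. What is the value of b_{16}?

6482393

Step forward from the initial values:
b_3 = 37, b_4 = 73, b_5 = 221, …, b_{13} = 386237, b_{14} = 987489, b_{15} = 2532437, b_{16} = 6482393.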